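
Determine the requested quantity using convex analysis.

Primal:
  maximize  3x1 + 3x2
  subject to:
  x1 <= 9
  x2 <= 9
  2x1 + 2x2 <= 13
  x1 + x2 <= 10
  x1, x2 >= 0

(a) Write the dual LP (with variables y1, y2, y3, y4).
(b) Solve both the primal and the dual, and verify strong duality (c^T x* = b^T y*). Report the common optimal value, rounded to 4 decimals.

The standard primal-dual pair for 'max c^T x s.t. A x <= b, x >= 0' is:
  Dual:  min b^T y  s.t.  A^T y >= c,  y >= 0.

So the dual LP is:
  minimize  9y1 + 9y2 + 13y3 + 10y4
  subject to:
    y1 + 2y3 + y4 >= 3
    y2 + 2y3 + y4 >= 3
    y1, y2, y3, y4 >= 0

Solving the primal: x* = (6.5, 0).
  primal value c^T x* = 19.5.
Solving the dual: y* = (0, 0, 1.5, 0).
  dual value b^T y* = 19.5.
Strong duality: c^T x* = b^T y*. Confirmed.

19.5


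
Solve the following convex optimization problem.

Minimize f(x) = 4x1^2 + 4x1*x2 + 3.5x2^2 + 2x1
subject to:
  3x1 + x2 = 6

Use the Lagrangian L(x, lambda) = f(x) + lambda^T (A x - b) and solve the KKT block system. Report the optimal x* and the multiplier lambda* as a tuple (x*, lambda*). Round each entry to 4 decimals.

Form the Lagrangian:
  L(x, lambda) = (1/2) x^T Q x + c^T x + lambda^T (A x - b)
Stationarity (grad_x L = 0): Q x + c + A^T lambda = 0.
Primal feasibility: A x = b.

This gives the KKT block system:
  [ Q   A^T ] [ x     ]   [-c ]
  [ A    0  ] [ lambda ] = [ b ]

Solving the linear system:
  x*      = (2.1277, -0.383)
  lambda* = (-5.8298)
  f(x*)   = 19.617

x* = (2.1277, -0.383), lambda* = (-5.8298)


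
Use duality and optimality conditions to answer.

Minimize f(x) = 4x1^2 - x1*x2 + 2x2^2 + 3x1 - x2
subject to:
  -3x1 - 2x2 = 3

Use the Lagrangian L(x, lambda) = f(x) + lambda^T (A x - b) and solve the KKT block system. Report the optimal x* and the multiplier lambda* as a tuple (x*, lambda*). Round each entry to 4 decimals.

Form the Lagrangian:
  L(x, lambda) = (1/2) x^T Q x + c^T x + lambda^T (A x - b)
Stationarity (grad_x L = 0): Q x + c + A^T lambda = 0.
Primal feasibility: A x = b.

This gives the KKT block system:
  [ Q   A^T ] [ x     ]   [-c ]
  [ A    0  ] [ lambda ] = [ b ]

Solving the linear system:
  x*      = (-0.75, -0.375)
  lambda* = (-0.875)
  f(x*)   = 0.375

x* = (-0.75, -0.375), lambda* = (-0.875)


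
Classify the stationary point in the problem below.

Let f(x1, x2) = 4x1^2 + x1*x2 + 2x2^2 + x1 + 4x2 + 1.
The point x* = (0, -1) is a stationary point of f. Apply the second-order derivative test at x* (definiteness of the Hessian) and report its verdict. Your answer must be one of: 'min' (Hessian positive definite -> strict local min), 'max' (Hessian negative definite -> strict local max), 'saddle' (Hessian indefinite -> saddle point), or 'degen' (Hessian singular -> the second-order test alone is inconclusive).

Compute the Hessian H = grad^2 f:
  H = [[8, 1], [1, 4]]
Verify stationarity: grad f(x*) = H x* + g = (0, 0).
Eigenvalues of H: 3.7639, 8.2361.
Both eigenvalues > 0, so H is positive definite -> x* is a strict local min.

min


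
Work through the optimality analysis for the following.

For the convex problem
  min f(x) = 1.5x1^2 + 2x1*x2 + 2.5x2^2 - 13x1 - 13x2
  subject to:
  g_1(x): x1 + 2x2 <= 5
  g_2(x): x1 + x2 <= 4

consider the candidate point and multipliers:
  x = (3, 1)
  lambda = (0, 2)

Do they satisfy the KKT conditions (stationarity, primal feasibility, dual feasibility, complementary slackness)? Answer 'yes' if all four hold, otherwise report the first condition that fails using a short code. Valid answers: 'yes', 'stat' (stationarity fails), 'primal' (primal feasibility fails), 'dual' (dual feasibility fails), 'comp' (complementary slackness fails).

Gradient of f: grad f(x) = Q x + c = (-2, -2)
Constraint values g_i(x) = a_i^T x - b_i:
  g_1((3, 1)) = 0
  g_2((3, 1)) = 0
Stationarity residual: grad f(x) + sum_i lambda_i a_i = (0, 0)
  -> stationarity OK
Primal feasibility (all g_i <= 0): OK
Dual feasibility (all lambda_i >= 0): OK
Complementary slackness (lambda_i * g_i(x) = 0 for all i): OK

Verdict: yes, KKT holds.

yes


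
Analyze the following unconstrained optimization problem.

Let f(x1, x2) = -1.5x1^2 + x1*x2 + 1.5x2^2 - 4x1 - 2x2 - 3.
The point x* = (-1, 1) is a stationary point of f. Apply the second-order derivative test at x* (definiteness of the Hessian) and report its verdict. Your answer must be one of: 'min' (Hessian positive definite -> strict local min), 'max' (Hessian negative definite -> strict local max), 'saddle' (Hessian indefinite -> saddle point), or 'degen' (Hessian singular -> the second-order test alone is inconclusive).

Compute the Hessian H = grad^2 f:
  H = [[-3, 1], [1, 3]]
Verify stationarity: grad f(x*) = H x* + g = (0, 0).
Eigenvalues of H: -3.1623, 3.1623.
Eigenvalues have mixed signs, so H is indefinite -> x* is a saddle point.

saddle


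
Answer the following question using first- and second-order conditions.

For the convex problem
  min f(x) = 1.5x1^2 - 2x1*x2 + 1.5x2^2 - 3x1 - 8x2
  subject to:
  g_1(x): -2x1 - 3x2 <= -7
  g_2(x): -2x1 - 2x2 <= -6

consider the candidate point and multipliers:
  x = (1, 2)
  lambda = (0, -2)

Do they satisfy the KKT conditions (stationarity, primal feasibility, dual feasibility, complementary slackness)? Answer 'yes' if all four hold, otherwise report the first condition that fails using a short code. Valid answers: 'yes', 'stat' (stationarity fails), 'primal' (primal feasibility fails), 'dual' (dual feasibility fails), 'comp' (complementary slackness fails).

Gradient of f: grad f(x) = Q x + c = (-4, -4)
Constraint values g_i(x) = a_i^T x - b_i:
  g_1((1, 2)) = -1
  g_2((1, 2)) = 0
Stationarity residual: grad f(x) + sum_i lambda_i a_i = (0, 0)
  -> stationarity OK
Primal feasibility (all g_i <= 0): OK
Dual feasibility (all lambda_i >= 0): FAILS
Complementary slackness (lambda_i * g_i(x) = 0 for all i): OK

Verdict: the first failing condition is dual_feasibility -> dual.

dual


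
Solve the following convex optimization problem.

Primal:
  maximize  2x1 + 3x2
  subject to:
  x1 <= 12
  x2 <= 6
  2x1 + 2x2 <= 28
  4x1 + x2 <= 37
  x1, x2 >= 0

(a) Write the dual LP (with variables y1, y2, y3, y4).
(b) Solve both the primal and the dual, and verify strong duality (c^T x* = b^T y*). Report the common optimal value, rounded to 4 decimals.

The standard primal-dual pair for 'max c^T x s.t. A x <= b, x >= 0' is:
  Dual:  min b^T y  s.t.  A^T y >= c,  y >= 0.

So the dual LP is:
  minimize  12y1 + 6y2 + 28y3 + 37y4
  subject to:
    y1 + 2y3 + 4y4 >= 2
    y2 + 2y3 + y4 >= 3
    y1, y2, y3, y4 >= 0

Solving the primal: x* = (7.75, 6).
  primal value c^T x* = 33.5.
Solving the dual: y* = (0, 2.5, 0, 0.5).
  dual value b^T y* = 33.5.
Strong duality: c^T x* = b^T y*. Confirmed.

33.5


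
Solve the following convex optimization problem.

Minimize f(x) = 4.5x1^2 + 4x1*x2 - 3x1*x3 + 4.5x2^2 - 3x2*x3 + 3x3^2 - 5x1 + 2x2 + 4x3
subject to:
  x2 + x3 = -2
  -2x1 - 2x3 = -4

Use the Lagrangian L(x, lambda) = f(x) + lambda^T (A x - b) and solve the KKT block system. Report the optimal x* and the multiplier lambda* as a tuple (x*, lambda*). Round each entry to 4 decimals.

Form the Lagrangian:
  L(x, lambda) = (1/2) x^T Q x + c^T x + lambda^T (A x - b)
Stationarity (grad_x L = 0): Q x + c + A^T lambda = 0.
Primal feasibility: A x = b.

This gives the KKT block system:
  [ Q   A^T ] [ x     ]   [-c ]
  [ A    0  ] [ lambda ] = [ b ]

Solving the linear system:
  x*      = (2.1591, -1.8409, -0.1591)
  lambda* = (5.4545, 3.7727)
  f(x*)   = 5.4432

x* = (2.1591, -1.8409, -0.1591), lambda* = (5.4545, 3.7727)


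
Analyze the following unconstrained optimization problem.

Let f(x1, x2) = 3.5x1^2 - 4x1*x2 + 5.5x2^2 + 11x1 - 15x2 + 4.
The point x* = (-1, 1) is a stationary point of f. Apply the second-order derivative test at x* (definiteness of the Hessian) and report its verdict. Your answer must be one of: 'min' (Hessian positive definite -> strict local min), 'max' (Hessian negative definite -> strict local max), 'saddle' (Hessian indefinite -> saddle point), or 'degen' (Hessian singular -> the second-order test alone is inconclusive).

Compute the Hessian H = grad^2 f:
  H = [[7, -4], [-4, 11]]
Verify stationarity: grad f(x*) = H x* + g = (0, 0).
Eigenvalues of H: 4.5279, 13.4721.
Both eigenvalues > 0, so H is positive definite -> x* is a strict local min.

min


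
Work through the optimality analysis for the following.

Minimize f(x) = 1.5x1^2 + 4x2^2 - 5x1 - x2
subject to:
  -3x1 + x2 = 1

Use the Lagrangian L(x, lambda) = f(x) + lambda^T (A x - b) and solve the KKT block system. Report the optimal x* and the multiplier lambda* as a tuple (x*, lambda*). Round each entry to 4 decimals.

Form the Lagrangian:
  L(x, lambda) = (1/2) x^T Q x + c^T x + lambda^T (A x - b)
Stationarity (grad_x L = 0): Q x + c + A^T lambda = 0.
Primal feasibility: A x = b.

This gives the KKT block system:
  [ Q   A^T ] [ x     ]   [-c ]
  [ A    0  ] [ lambda ] = [ b ]

Solving the linear system:
  x*      = (-0.2133, 0.36)
  lambda* = (-1.88)
  f(x*)   = 1.2933

x* = (-0.2133, 0.36), lambda* = (-1.88)


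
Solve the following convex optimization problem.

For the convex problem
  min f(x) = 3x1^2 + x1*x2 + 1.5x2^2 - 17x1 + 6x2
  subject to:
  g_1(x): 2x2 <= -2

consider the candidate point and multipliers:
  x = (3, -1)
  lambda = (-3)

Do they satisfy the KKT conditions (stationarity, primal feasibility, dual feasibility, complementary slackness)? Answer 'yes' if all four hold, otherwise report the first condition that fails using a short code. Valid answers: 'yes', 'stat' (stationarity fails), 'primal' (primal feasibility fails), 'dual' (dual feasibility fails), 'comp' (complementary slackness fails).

Gradient of f: grad f(x) = Q x + c = (0, 6)
Constraint values g_i(x) = a_i^T x - b_i:
  g_1((3, -1)) = 0
Stationarity residual: grad f(x) + sum_i lambda_i a_i = (0, 0)
  -> stationarity OK
Primal feasibility (all g_i <= 0): OK
Dual feasibility (all lambda_i >= 0): FAILS
Complementary slackness (lambda_i * g_i(x) = 0 for all i): OK

Verdict: the first failing condition is dual_feasibility -> dual.

dual


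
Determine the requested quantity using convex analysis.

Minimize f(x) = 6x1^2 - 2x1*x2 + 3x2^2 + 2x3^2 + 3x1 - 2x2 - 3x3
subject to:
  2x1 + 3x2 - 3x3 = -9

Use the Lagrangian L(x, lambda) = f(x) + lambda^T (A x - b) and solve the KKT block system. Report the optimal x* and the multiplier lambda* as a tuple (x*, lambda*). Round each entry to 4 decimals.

Form the Lagrangian:
  L(x, lambda) = (1/2) x^T Q x + c^T x + lambda^T (A x - b)
Stationarity (grad_x L = 0): Q x + c + A^T lambda = 0.
Primal feasibility: A x = b.

This gives the KKT block system:
  [ Q   A^T ] [ x     ]   [-c ]
  [ A    0  ] [ lambda ] = [ b ]

Solving the linear system:
  x*      = (-0.6214, -0.6586, 1.9272)
  lambda* = (1.5696)
  f(x*)   = 3.8989

x* = (-0.6214, -0.6586, 1.9272), lambda* = (1.5696)


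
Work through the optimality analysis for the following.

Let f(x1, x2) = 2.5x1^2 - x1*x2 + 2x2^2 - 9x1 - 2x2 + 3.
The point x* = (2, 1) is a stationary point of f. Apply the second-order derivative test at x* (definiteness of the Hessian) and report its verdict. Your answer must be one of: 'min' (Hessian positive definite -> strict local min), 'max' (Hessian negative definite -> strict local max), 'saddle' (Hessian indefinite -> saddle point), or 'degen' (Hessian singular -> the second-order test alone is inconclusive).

Compute the Hessian H = grad^2 f:
  H = [[5, -1], [-1, 4]]
Verify stationarity: grad f(x*) = H x* + g = (0, 0).
Eigenvalues of H: 3.382, 5.618.
Both eigenvalues > 0, so H is positive definite -> x* is a strict local min.

min


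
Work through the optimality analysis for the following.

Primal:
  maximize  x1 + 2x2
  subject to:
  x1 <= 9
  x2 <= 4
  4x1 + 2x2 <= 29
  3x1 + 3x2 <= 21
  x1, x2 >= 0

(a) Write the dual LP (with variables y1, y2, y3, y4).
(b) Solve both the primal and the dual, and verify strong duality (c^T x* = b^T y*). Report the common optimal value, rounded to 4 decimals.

The standard primal-dual pair for 'max c^T x s.t. A x <= b, x >= 0' is:
  Dual:  min b^T y  s.t.  A^T y >= c,  y >= 0.

So the dual LP is:
  minimize  9y1 + 4y2 + 29y3 + 21y4
  subject to:
    y1 + 4y3 + 3y4 >= 1
    y2 + 2y3 + 3y4 >= 2
    y1, y2, y3, y4 >= 0

Solving the primal: x* = (3, 4).
  primal value c^T x* = 11.
Solving the dual: y* = (0, 1, 0, 0.3333).
  dual value b^T y* = 11.
Strong duality: c^T x* = b^T y*. Confirmed.

11


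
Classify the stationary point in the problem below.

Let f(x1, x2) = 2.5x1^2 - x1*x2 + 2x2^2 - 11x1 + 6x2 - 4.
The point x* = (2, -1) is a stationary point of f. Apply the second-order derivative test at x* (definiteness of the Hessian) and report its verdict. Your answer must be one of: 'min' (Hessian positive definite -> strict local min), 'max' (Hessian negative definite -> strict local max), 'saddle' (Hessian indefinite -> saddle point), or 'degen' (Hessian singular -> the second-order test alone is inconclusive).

Compute the Hessian H = grad^2 f:
  H = [[5, -1], [-1, 4]]
Verify stationarity: grad f(x*) = H x* + g = (0, 0).
Eigenvalues of H: 3.382, 5.618.
Both eigenvalues > 0, so H is positive definite -> x* is a strict local min.

min


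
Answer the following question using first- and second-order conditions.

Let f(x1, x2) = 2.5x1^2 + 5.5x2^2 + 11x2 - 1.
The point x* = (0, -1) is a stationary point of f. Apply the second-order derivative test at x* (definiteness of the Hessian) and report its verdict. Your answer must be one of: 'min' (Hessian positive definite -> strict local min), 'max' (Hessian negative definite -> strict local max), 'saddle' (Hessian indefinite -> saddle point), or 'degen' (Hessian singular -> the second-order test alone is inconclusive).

Compute the Hessian H = grad^2 f:
  H = [[5, 0], [0, 11]]
Verify stationarity: grad f(x*) = H x* + g = (0, 0).
Eigenvalues of H: 5, 11.
Both eigenvalues > 0, so H is positive definite -> x* is a strict local min.

min


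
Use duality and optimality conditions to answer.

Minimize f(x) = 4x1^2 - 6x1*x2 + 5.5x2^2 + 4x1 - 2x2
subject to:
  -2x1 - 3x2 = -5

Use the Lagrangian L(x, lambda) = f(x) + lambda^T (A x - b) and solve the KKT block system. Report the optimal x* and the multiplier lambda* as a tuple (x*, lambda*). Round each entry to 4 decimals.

Form the Lagrangian:
  L(x, lambda) = (1/2) x^T Q x + c^T x + lambda^T (A x - b)
Stationarity (grad_x L = 0): Q x + c + A^T lambda = 0.
Primal feasibility: A x = b.

This gives the KKT block system:
  [ Q   A^T ] [ x     ]   [-c ]
  [ A    0  ] [ lambda ] = [ b ]

Solving the linear system:
  x*      = (0.8085, 1.1277)
  lambda* = (1.8511)
  f(x*)   = 5.117

x* = (0.8085, 1.1277), lambda* = (1.8511)


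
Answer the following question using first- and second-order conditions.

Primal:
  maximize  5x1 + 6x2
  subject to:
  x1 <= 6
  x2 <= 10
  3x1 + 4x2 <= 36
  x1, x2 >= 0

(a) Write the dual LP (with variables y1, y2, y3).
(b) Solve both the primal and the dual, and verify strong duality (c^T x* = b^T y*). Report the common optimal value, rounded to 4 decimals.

The standard primal-dual pair for 'max c^T x s.t. A x <= b, x >= 0' is:
  Dual:  min b^T y  s.t.  A^T y >= c,  y >= 0.

So the dual LP is:
  minimize  6y1 + 10y2 + 36y3
  subject to:
    y1 + 3y3 >= 5
    y2 + 4y3 >= 6
    y1, y2, y3 >= 0

Solving the primal: x* = (6, 4.5).
  primal value c^T x* = 57.
Solving the dual: y* = (0.5, 0, 1.5).
  dual value b^T y* = 57.
Strong duality: c^T x* = b^T y*. Confirmed.

57


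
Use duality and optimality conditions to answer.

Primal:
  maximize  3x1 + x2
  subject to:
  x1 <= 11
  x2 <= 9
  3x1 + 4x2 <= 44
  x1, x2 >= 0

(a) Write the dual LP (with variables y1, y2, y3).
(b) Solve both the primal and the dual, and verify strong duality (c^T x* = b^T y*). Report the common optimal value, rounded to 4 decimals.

The standard primal-dual pair for 'max c^T x s.t. A x <= b, x >= 0' is:
  Dual:  min b^T y  s.t.  A^T y >= c,  y >= 0.

So the dual LP is:
  minimize  11y1 + 9y2 + 44y3
  subject to:
    y1 + 3y3 >= 3
    y2 + 4y3 >= 1
    y1, y2, y3 >= 0

Solving the primal: x* = (11, 2.75).
  primal value c^T x* = 35.75.
Solving the dual: y* = (2.25, 0, 0.25).
  dual value b^T y* = 35.75.
Strong duality: c^T x* = b^T y*. Confirmed.

35.75


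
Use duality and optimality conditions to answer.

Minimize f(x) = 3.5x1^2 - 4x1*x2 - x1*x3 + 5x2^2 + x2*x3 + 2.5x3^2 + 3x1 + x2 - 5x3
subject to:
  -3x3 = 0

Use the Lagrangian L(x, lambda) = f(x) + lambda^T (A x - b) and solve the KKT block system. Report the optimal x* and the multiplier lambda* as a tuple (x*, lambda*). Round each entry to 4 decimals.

Form the Lagrangian:
  L(x, lambda) = (1/2) x^T Q x + c^T x + lambda^T (A x - b)
Stationarity (grad_x L = 0): Q x + c + A^T lambda = 0.
Primal feasibility: A x = b.

This gives the KKT block system:
  [ Q   A^T ] [ x     ]   [-c ]
  [ A    0  ] [ lambda ] = [ b ]

Solving the linear system:
  x*      = (-0.6296, -0.3519, 0)
  lambda* = (-1.5741)
  f(x*)   = -1.1204

x* = (-0.6296, -0.3519, 0), lambda* = (-1.5741)


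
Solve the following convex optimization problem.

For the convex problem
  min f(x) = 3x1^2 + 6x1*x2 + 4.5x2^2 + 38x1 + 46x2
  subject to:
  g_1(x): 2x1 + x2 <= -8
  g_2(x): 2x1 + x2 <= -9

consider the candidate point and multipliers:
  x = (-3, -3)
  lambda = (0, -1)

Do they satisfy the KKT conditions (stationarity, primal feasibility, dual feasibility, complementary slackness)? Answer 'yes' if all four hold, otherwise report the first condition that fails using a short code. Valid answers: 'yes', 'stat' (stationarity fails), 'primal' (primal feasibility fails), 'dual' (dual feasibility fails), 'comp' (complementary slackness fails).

Gradient of f: grad f(x) = Q x + c = (2, 1)
Constraint values g_i(x) = a_i^T x - b_i:
  g_1((-3, -3)) = -1
  g_2((-3, -3)) = 0
Stationarity residual: grad f(x) + sum_i lambda_i a_i = (0, 0)
  -> stationarity OK
Primal feasibility (all g_i <= 0): OK
Dual feasibility (all lambda_i >= 0): FAILS
Complementary slackness (lambda_i * g_i(x) = 0 for all i): OK

Verdict: the first failing condition is dual_feasibility -> dual.

dual


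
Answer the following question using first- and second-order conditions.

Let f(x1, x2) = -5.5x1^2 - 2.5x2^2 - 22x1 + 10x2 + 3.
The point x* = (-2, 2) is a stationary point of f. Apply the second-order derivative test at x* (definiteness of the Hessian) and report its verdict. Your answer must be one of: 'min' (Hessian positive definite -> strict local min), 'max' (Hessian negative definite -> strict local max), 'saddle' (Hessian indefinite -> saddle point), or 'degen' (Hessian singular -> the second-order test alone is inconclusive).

Compute the Hessian H = grad^2 f:
  H = [[-11, 0], [0, -5]]
Verify stationarity: grad f(x*) = H x* + g = (0, 0).
Eigenvalues of H: -11, -5.
Both eigenvalues < 0, so H is negative definite -> x* is a strict local max.

max


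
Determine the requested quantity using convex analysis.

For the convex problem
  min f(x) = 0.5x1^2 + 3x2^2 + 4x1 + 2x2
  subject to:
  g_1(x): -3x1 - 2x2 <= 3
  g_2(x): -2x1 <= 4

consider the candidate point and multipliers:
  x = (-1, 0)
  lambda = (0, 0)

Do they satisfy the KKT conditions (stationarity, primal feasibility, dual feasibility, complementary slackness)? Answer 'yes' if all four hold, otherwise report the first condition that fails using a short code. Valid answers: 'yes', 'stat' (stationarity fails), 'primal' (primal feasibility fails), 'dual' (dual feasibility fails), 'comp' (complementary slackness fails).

Gradient of f: grad f(x) = Q x + c = (3, 2)
Constraint values g_i(x) = a_i^T x - b_i:
  g_1((-1, 0)) = 0
  g_2((-1, 0)) = -2
Stationarity residual: grad f(x) + sum_i lambda_i a_i = (3, 2)
  -> stationarity FAILS
Primal feasibility (all g_i <= 0): OK
Dual feasibility (all lambda_i >= 0): OK
Complementary slackness (lambda_i * g_i(x) = 0 for all i): OK

Verdict: the first failing condition is stationarity -> stat.

stat


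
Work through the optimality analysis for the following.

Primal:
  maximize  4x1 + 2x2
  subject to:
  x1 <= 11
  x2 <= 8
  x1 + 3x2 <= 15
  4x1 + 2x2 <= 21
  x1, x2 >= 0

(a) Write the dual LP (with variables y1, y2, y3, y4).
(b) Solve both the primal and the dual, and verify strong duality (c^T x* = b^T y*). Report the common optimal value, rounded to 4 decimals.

The standard primal-dual pair for 'max c^T x s.t. A x <= b, x >= 0' is:
  Dual:  min b^T y  s.t.  A^T y >= c,  y >= 0.

So the dual LP is:
  minimize  11y1 + 8y2 + 15y3 + 21y4
  subject to:
    y1 + y3 + 4y4 >= 4
    y2 + 3y3 + 2y4 >= 2
    y1, y2, y3, y4 >= 0

Solving the primal: x* = (3.3, 3.9).
  primal value c^T x* = 21.
Solving the dual: y* = (0, 0, 0, 1).
  dual value b^T y* = 21.
Strong duality: c^T x* = b^T y*. Confirmed.

21


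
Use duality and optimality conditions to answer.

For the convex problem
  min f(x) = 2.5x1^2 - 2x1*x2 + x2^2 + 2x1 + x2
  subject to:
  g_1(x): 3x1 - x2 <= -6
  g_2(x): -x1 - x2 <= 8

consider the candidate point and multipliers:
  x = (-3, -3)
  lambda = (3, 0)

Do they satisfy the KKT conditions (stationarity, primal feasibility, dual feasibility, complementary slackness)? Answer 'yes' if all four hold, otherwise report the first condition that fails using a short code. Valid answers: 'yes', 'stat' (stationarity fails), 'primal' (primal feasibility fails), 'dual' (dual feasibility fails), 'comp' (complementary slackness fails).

Gradient of f: grad f(x) = Q x + c = (-7, 1)
Constraint values g_i(x) = a_i^T x - b_i:
  g_1((-3, -3)) = 0
  g_2((-3, -3)) = -2
Stationarity residual: grad f(x) + sum_i lambda_i a_i = (2, -2)
  -> stationarity FAILS
Primal feasibility (all g_i <= 0): OK
Dual feasibility (all lambda_i >= 0): OK
Complementary slackness (lambda_i * g_i(x) = 0 for all i): OK

Verdict: the first failing condition is stationarity -> stat.

stat


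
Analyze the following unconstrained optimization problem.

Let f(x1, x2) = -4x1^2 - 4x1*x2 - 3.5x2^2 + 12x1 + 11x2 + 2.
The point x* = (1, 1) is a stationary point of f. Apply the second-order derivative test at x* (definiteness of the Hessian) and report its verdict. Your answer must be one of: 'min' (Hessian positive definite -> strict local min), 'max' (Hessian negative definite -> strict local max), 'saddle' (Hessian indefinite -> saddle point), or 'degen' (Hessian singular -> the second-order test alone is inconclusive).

Compute the Hessian H = grad^2 f:
  H = [[-8, -4], [-4, -7]]
Verify stationarity: grad f(x*) = H x* + g = (0, 0).
Eigenvalues of H: -11.5311, -3.4689.
Both eigenvalues < 0, so H is negative definite -> x* is a strict local max.

max


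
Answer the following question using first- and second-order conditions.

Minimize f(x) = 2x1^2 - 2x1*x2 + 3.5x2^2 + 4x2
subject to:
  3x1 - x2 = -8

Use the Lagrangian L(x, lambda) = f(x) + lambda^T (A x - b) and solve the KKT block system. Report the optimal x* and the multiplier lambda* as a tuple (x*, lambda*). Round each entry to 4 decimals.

Form the Lagrangian:
  L(x, lambda) = (1/2) x^T Q x + c^T x + lambda^T (A x - b)
Stationarity (grad_x L = 0): Q x + c + A^T lambda = 0.
Primal feasibility: A x = b.

This gives the KKT block system:
  [ Q   A^T ] [ x     ]   [-c ]
  [ A    0  ] [ lambda ] = [ b ]

Solving the linear system:
  x*      = (-2.9818, -0.9455)
  lambda* = (3.3455)
  f(x*)   = 11.4909

x* = (-2.9818, -0.9455), lambda* = (3.3455)


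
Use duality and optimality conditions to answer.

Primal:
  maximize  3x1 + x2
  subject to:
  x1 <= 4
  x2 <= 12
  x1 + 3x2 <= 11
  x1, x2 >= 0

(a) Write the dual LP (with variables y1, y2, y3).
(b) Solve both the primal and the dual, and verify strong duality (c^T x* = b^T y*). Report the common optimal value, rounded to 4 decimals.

The standard primal-dual pair for 'max c^T x s.t. A x <= b, x >= 0' is:
  Dual:  min b^T y  s.t.  A^T y >= c,  y >= 0.

So the dual LP is:
  minimize  4y1 + 12y2 + 11y3
  subject to:
    y1 + y3 >= 3
    y2 + 3y3 >= 1
    y1, y2, y3 >= 0

Solving the primal: x* = (4, 2.3333).
  primal value c^T x* = 14.3333.
Solving the dual: y* = (2.6667, 0, 0.3333).
  dual value b^T y* = 14.3333.
Strong duality: c^T x* = b^T y*. Confirmed.

14.3333


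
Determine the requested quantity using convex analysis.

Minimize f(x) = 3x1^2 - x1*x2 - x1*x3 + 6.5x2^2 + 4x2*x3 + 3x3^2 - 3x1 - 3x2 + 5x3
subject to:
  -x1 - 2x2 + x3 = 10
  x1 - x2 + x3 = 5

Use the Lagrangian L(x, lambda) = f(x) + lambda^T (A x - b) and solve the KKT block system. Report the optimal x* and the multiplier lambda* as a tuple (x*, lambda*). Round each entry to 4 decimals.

Form the Lagrangian:
  L(x, lambda) = (1/2) x^T Q x + c^T x + lambda^T (A x - b)
Stationarity (grad_x L = 0): Q x + c + A^T lambda = 0.
Primal feasibility: A x = b.

This gives the KKT block system:
  [ Q   A^T ] [ x     ]   [-c ]
  [ A    0  ] [ lambda ] = [ b ]

Solving the linear system:
  x*      = (-1.0765, -2.8471, 3.2294)
  lambda* = (-11.9529, -2.1118)
  f(x*)   = 79.0029

x* = (-1.0765, -2.8471, 3.2294), lambda* = (-11.9529, -2.1118)


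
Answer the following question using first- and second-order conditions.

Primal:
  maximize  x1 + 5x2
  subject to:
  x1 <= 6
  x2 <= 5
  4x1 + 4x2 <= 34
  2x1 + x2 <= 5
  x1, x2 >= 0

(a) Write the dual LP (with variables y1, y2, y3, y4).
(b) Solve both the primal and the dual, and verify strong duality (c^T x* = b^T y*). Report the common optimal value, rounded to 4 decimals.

The standard primal-dual pair for 'max c^T x s.t. A x <= b, x >= 0' is:
  Dual:  min b^T y  s.t.  A^T y >= c,  y >= 0.

So the dual LP is:
  minimize  6y1 + 5y2 + 34y3 + 5y4
  subject to:
    y1 + 4y3 + 2y4 >= 1
    y2 + 4y3 + y4 >= 5
    y1, y2, y3, y4 >= 0

Solving the primal: x* = (0, 5).
  primal value c^T x* = 25.
Solving the dual: y* = (0, 4.5, 0, 0.5).
  dual value b^T y* = 25.
Strong duality: c^T x* = b^T y*. Confirmed.

25


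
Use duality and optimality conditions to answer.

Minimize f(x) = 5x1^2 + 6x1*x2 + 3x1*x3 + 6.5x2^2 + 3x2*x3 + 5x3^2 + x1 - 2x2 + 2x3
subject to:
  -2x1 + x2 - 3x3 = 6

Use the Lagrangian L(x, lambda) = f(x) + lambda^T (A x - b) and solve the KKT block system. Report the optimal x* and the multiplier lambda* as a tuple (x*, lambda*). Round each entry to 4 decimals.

Form the Lagrangian:
  L(x, lambda) = (1/2) x^T Q x + c^T x + lambda^T (A x - b)
Stationarity (grad_x L = 0): Q x + c + A^T lambda = 0.
Primal feasibility: A x = b.

This gives the KKT block system:
  [ Q   A^T ] [ x     ]   [-c ]
  [ A    0  ] [ lambda ] = [ b ]

Solving the linear system:
  x*      = (-0.9446, 1.0318, -1.0263)
  lambda* = (-2.6671)
  f(x*)   = 5.4709

x* = (-0.9446, 1.0318, -1.0263), lambda* = (-2.6671)


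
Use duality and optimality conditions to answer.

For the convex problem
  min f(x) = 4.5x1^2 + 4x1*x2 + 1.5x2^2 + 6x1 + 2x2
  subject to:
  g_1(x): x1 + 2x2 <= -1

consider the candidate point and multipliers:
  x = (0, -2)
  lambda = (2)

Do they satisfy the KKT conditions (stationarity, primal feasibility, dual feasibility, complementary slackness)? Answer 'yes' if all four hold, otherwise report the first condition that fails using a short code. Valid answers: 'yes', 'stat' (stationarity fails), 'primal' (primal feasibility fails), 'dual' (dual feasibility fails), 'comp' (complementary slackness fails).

Gradient of f: grad f(x) = Q x + c = (-2, -4)
Constraint values g_i(x) = a_i^T x - b_i:
  g_1((0, -2)) = -3
Stationarity residual: grad f(x) + sum_i lambda_i a_i = (0, 0)
  -> stationarity OK
Primal feasibility (all g_i <= 0): OK
Dual feasibility (all lambda_i >= 0): OK
Complementary slackness (lambda_i * g_i(x) = 0 for all i): FAILS

Verdict: the first failing condition is complementary_slackness -> comp.

comp


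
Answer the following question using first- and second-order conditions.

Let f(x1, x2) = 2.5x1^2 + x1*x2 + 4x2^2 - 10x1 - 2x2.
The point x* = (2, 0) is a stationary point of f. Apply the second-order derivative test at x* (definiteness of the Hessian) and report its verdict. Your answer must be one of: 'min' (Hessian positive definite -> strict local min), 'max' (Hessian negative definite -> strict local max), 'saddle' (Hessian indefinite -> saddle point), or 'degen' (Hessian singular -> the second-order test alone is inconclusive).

Compute the Hessian H = grad^2 f:
  H = [[5, 1], [1, 8]]
Verify stationarity: grad f(x*) = H x* + g = (0, 0).
Eigenvalues of H: 4.6972, 8.3028.
Both eigenvalues > 0, so H is positive definite -> x* is a strict local min.

min


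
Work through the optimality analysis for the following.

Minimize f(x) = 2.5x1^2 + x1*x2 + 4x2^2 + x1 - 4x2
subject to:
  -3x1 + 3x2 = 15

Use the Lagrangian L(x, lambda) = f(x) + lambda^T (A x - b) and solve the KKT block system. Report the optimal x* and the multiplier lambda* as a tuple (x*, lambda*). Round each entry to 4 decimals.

Form the Lagrangian:
  L(x, lambda) = (1/2) x^T Q x + c^T x + lambda^T (A x - b)
Stationarity (grad_x L = 0): Q x + c + A^T lambda = 0.
Primal feasibility: A x = b.

This gives the KKT block system:
  [ Q   A^T ] [ x     ]   [-c ]
  [ A    0  ] [ lambda ] = [ b ]

Solving the linear system:
  x*      = (-2.8, 2.2)
  lambda* = (-3.6)
  f(x*)   = 21.2

x* = (-2.8, 2.2), lambda* = (-3.6)


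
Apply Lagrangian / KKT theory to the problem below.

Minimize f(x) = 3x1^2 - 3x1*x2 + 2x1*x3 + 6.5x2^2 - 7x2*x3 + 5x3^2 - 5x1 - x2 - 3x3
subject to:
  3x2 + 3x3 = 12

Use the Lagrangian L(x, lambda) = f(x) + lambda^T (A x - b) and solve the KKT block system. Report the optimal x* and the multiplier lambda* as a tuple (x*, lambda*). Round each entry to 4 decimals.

Form the Lagrangian:
  L(x, lambda) = (1/2) x^T Q x + c^T x + lambda^T (A x - b)
Stationarity (grad_x L = 0): Q x + c + A^T lambda = 0.
Primal feasibility: A x = b.

This gives the KKT block system:
  [ Q   A^T ] [ x     ]   [-c ]
  [ A    0  ] [ lambda ] = [ b ]

Solving the linear system:
  x*      = (1.1117, 1.934, 2.066)
  lambda* = (-2.1151)
  f(x*)   = 5.8452

x* = (1.1117, 1.934, 2.066), lambda* = (-2.1151)


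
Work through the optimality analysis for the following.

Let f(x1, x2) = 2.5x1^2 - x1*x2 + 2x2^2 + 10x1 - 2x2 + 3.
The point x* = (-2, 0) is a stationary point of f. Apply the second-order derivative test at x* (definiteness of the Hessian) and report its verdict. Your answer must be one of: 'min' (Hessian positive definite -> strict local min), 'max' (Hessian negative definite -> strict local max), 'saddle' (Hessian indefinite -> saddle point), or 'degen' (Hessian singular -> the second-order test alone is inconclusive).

Compute the Hessian H = grad^2 f:
  H = [[5, -1], [-1, 4]]
Verify stationarity: grad f(x*) = H x* + g = (0, 0).
Eigenvalues of H: 3.382, 5.618.
Both eigenvalues > 0, so H is positive definite -> x* is a strict local min.

min


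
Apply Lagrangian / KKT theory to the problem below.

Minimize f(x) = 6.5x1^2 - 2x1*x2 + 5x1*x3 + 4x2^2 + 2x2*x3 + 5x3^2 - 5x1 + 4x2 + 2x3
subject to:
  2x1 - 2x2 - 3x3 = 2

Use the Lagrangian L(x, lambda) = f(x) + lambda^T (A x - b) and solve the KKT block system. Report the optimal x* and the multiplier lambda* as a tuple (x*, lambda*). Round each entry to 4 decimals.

Form the Lagrangian:
  L(x, lambda) = (1/2) x^T Q x + c^T x + lambda^T (A x - b)
Stationarity (grad_x L = 0): Q x + c + A^T lambda = 0.
Primal feasibility: A x = b.

This gives the KKT block system:
  [ Q   A^T ] [ x     ]   [-c ]
  [ A    0  ] [ lambda ] = [ b ]

Solving the linear system:
  x*      = (0.3838, -0.2595, -0.2378)
  lambda* = (0.3405)
  f(x*)   = -2.0568

x* = (0.3838, -0.2595, -0.2378), lambda* = (0.3405)


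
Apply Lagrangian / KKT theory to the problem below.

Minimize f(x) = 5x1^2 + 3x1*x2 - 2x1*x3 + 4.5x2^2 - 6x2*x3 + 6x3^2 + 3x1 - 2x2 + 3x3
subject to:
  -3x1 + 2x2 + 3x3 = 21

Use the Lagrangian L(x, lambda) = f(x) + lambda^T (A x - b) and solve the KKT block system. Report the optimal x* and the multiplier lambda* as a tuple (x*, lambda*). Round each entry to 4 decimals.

Form the Lagrangian:
  L(x, lambda) = (1/2) x^T Q x + c^T x + lambda^T (A x - b)
Stationarity (grad_x L = 0): Q x + c + A^T lambda = 0.
Primal feasibility: A x = b.

This gives the KKT block system:
  [ Q   A^T ] [ x     ]   [-c ]
  [ A    0  ] [ lambda ] = [ b ]

Solving the linear system:
  x*      = (-2.3054, 3.5693, 2.3151)
  lambda* = (-4.6586)
  f(x*)   = 45.3608

x* = (-2.3054, 3.5693, 2.3151), lambda* = (-4.6586)


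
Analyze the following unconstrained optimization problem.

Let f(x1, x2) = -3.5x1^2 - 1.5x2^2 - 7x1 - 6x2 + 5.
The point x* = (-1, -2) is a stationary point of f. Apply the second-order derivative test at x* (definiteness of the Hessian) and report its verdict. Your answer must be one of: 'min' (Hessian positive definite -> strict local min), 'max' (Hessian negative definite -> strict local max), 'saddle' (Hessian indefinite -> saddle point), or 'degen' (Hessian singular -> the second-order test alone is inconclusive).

Compute the Hessian H = grad^2 f:
  H = [[-7, 0], [0, -3]]
Verify stationarity: grad f(x*) = H x* + g = (0, 0).
Eigenvalues of H: -7, -3.
Both eigenvalues < 0, so H is negative definite -> x* is a strict local max.

max


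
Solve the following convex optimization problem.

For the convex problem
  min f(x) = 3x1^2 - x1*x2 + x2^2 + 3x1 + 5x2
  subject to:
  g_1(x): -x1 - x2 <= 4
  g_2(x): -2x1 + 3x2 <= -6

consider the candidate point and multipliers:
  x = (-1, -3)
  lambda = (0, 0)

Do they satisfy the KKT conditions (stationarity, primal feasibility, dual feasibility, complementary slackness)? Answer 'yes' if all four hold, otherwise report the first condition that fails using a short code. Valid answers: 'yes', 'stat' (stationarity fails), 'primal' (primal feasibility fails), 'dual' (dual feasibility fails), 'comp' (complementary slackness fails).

Gradient of f: grad f(x) = Q x + c = (0, 0)
Constraint values g_i(x) = a_i^T x - b_i:
  g_1((-1, -3)) = 0
  g_2((-1, -3)) = -1
Stationarity residual: grad f(x) + sum_i lambda_i a_i = (0, 0)
  -> stationarity OK
Primal feasibility (all g_i <= 0): OK
Dual feasibility (all lambda_i >= 0): OK
Complementary slackness (lambda_i * g_i(x) = 0 for all i): OK

Verdict: yes, KKT holds.

yes


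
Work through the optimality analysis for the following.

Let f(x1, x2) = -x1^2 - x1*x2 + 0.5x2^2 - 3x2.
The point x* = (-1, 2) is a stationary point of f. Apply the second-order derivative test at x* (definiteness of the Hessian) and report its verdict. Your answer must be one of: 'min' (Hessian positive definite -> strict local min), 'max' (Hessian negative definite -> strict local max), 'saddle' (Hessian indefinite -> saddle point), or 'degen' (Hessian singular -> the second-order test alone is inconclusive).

Compute the Hessian H = grad^2 f:
  H = [[-2, -1], [-1, 1]]
Verify stationarity: grad f(x*) = H x* + g = (0, 0).
Eigenvalues of H: -2.3028, 1.3028.
Eigenvalues have mixed signs, so H is indefinite -> x* is a saddle point.

saddle


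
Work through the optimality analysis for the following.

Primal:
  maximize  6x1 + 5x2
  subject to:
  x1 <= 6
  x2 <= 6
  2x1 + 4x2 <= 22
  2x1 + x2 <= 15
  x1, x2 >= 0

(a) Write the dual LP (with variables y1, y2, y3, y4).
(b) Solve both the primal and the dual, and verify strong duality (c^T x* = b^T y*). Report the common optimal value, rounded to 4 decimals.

The standard primal-dual pair for 'max c^T x s.t. A x <= b, x >= 0' is:
  Dual:  min b^T y  s.t.  A^T y >= c,  y >= 0.

So the dual LP is:
  minimize  6y1 + 6y2 + 22y3 + 15y4
  subject to:
    y1 + 2y3 + 2y4 >= 6
    y2 + 4y3 + y4 >= 5
    y1, y2, y3, y4 >= 0

Solving the primal: x* = (6, 2.5).
  primal value c^T x* = 48.5.
Solving the dual: y* = (3.5, 0, 1.25, 0).
  dual value b^T y* = 48.5.
Strong duality: c^T x* = b^T y*. Confirmed.

48.5


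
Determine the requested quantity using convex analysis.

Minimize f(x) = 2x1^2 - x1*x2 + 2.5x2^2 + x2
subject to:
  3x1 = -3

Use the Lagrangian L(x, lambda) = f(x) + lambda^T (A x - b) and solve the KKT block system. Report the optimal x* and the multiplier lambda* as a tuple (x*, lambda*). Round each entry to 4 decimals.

Form the Lagrangian:
  L(x, lambda) = (1/2) x^T Q x + c^T x + lambda^T (A x - b)
Stationarity (grad_x L = 0): Q x + c + A^T lambda = 0.
Primal feasibility: A x = b.

This gives the KKT block system:
  [ Q   A^T ] [ x     ]   [-c ]
  [ A    0  ] [ lambda ] = [ b ]

Solving the linear system:
  x*      = (-1, -0.4)
  lambda* = (1.2)
  f(x*)   = 1.6

x* = (-1, -0.4), lambda* = (1.2)


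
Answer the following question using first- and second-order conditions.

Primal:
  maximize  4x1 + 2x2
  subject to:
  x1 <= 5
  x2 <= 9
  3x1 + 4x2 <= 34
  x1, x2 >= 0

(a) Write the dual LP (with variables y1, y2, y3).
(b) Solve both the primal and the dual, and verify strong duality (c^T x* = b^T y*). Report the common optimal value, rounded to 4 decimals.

The standard primal-dual pair for 'max c^T x s.t. A x <= b, x >= 0' is:
  Dual:  min b^T y  s.t.  A^T y >= c,  y >= 0.

So the dual LP is:
  minimize  5y1 + 9y2 + 34y3
  subject to:
    y1 + 3y3 >= 4
    y2 + 4y3 >= 2
    y1, y2, y3 >= 0

Solving the primal: x* = (5, 4.75).
  primal value c^T x* = 29.5.
Solving the dual: y* = (2.5, 0, 0.5).
  dual value b^T y* = 29.5.
Strong duality: c^T x* = b^T y*. Confirmed.

29.5


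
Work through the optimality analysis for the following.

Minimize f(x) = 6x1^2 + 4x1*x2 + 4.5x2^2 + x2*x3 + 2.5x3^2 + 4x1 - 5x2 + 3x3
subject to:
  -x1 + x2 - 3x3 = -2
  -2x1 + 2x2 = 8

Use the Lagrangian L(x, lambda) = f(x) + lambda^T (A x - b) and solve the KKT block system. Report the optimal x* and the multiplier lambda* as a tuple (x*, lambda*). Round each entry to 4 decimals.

Form the Lagrangian:
  L(x, lambda) = (1/2) x^T Q x + c^T x + lambda^T (A x - b)
Stationarity (grad_x L = 0): Q x + c + A^T lambda = 0.
Primal feasibility: A x = b.

This gives the KKT block system:
  [ Q   A^T ] [ x     ]   [-c ]
  [ A    0  ] [ lambda ] = [ b ]

Solving the linear system:
  x*      = (-1.8276, 2.1724, 2)
  lambda* = (5.0575, -7.1494)
  f(x*)   = 27.569

x* = (-1.8276, 2.1724, 2), lambda* = (5.0575, -7.1494)


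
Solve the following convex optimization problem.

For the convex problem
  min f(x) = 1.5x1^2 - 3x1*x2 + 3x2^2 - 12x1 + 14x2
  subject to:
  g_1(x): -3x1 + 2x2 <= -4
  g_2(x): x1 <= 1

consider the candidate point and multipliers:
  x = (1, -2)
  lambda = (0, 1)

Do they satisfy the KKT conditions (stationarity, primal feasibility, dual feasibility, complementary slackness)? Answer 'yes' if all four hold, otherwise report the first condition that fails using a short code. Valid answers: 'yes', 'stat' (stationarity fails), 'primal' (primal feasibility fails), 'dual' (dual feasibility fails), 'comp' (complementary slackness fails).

Gradient of f: grad f(x) = Q x + c = (-3, -1)
Constraint values g_i(x) = a_i^T x - b_i:
  g_1((1, -2)) = -3
  g_2((1, -2)) = 0
Stationarity residual: grad f(x) + sum_i lambda_i a_i = (-2, -1)
  -> stationarity FAILS
Primal feasibility (all g_i <= 0): OK
Dual feasibility (all lambda_i >= 0): OK
Complementary slackness (lambda_i * g_i(x) = 0 for all i): OK

Verdict: the first failing condition is stationarity -> stat.

stat


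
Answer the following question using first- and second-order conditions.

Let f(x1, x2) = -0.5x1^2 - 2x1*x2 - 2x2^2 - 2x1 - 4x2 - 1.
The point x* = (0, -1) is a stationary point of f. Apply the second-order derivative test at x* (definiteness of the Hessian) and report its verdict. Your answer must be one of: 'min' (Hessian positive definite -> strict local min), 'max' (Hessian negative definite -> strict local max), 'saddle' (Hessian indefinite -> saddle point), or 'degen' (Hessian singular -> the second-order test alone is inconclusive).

Compute the Hessian H = grad^2 f:
  H = [[-1, -2], [-2, -4]]
Verify stationarity: grad f(x*) = H x* + g = (0, 0).
Eigenvalues of H: -5, 0.
H has a zero eigenvalue (singular; negative semidefinite but not definite), so H is neither positive definite, negative definite, nor indefinite. The second-order test alone is inconclusive -> degen.
(Indeed, f is constant along the null direction of H through x*, so x* is not a strict local extremum.)

degen


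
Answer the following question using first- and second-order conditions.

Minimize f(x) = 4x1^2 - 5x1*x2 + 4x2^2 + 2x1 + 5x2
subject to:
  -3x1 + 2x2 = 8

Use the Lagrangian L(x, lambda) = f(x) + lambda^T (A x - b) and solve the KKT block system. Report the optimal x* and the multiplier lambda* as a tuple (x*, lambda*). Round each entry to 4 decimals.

Form the Lagrangian:
  L(x, lambda) = (1/2) x^T Q x + c^T x + lambda^T (A x - b)
Stationarity (grad_x L = 0): Q x + c + A^T lambda = 0.
Primal feasibility: A x = b.

This gives the KKT block system:
  [ Q   A^T ] [ x     ]   [-c ]
  [ A    0  ] [ lambda ] = [ b ]

Solving the linear system:
  x*      = (-3.4091, -1.1136)
  lambda* = (-6.5682)
  f(x*)   = 20.0795

x* = (-3.4091, -1.1136), lambda* = (-6.5682)
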